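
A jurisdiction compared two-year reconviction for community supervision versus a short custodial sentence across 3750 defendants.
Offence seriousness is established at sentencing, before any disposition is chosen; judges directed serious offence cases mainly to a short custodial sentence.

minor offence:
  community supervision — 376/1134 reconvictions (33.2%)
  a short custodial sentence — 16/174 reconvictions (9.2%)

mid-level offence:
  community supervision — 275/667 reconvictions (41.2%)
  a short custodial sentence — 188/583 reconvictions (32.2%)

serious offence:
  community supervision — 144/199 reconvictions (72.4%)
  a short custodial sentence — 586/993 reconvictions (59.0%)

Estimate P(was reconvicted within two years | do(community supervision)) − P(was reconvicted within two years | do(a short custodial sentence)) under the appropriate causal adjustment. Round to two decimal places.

+0.16

Within every offence seriousness level a short custodial sentence has the lower rate, yet pooled community supervision does — Simpson's reversal.
The imbalance in offence seriousness arose from how defendants were allocated, not from anything the disposition did; and offence seriousness independently affects the outcome. The pooled gap is confounded — condition on offence seriousness.
Adjusting over the population distribution of offence seriousness: 0.349·(0.332−0.092) + 0.333·(0.412−0.322) + 0.318·(0.724−0.590) = +0.156.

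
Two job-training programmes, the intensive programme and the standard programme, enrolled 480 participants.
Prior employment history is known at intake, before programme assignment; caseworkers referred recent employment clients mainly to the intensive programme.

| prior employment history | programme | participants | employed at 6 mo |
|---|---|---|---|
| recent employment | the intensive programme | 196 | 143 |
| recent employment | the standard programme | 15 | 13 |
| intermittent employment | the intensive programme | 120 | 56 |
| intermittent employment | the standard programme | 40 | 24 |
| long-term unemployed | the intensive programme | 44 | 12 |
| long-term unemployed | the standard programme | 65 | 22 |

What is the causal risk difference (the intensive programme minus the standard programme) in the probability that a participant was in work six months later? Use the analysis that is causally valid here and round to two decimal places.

-0.12

Since prior employment history is a pre-existing factor (not a product of the programme) and it affects the outcome on its own, it is a confounder. The stratified rates, not the pooled rate, identify the causal effect.
Adjusting over the population distribution of prior employment history: 0.440·(0.730−0.867) + 0.333·(0.467−0.600) + 0.227·(0.273−0.338) = -0.120.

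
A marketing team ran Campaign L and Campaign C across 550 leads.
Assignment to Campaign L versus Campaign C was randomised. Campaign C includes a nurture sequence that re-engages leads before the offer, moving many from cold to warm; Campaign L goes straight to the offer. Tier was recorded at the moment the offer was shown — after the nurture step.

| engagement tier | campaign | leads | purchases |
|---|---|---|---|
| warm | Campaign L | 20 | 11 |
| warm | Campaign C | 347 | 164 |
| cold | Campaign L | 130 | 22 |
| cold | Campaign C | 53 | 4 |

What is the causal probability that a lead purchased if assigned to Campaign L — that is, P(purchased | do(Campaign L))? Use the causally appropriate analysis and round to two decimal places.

The stratified and pooled comparisons disagree (Campaign L wins within each engagement tier; Campaign C wins overall), so the answer turns on the causal role of engagement tier.
Engagement tier is downstream of the campaign. One should not condition on a consequence of treatment, so the overall rates are the right comparison.
So P(outcome | do(Campaign L)) is just the pooled rate for Campaign L: 33/150 = 0.220.

0.22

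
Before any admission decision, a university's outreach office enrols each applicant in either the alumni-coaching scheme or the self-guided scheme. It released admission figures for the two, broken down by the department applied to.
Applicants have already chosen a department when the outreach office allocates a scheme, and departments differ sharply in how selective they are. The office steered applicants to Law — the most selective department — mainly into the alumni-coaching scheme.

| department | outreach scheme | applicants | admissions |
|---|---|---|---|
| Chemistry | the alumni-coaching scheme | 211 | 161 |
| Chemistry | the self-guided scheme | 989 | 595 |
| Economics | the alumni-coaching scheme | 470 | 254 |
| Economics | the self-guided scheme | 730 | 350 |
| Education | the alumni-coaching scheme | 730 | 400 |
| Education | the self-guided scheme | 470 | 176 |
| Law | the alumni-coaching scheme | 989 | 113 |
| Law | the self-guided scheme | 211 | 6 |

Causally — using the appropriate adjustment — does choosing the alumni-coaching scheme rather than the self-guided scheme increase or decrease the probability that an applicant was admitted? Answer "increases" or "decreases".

increases

Within every department level the alumni-coaching scheme has the higher rate, yet pooled the self-guided scheme does — Simpson's reversal.
The imbalance in department arose from how applicants were allocated, not from anything the outreach scheme did; and department independently affects the outcome. The pooled gap is confounded — condition on department.
Within each level — Chemistry: 76.3% vs 60.2%; Economics: 54.0% vs 47.9%; Education: 54.8% vs 37.4%; Law: 11.4% vs 2.8% — the alumni-coaching scheme is higher every time.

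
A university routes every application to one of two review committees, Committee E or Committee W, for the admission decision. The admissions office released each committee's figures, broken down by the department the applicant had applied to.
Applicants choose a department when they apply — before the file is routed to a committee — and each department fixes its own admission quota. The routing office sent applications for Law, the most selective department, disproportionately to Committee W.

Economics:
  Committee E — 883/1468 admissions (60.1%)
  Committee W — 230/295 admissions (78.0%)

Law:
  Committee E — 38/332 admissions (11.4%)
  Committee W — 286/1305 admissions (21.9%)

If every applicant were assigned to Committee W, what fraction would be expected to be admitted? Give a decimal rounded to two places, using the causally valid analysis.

0.51

Department satisfies the back-door criterion: it is not a descendant of the review committee, and it blocks the spurious path from review committee to outcome. Adjusting for it (i.e., using the within-department rates) gives the causal effect.
Standardising Committee W to the population department mix: 0.519·230/295 + 0.481·286/1305 = 0.510.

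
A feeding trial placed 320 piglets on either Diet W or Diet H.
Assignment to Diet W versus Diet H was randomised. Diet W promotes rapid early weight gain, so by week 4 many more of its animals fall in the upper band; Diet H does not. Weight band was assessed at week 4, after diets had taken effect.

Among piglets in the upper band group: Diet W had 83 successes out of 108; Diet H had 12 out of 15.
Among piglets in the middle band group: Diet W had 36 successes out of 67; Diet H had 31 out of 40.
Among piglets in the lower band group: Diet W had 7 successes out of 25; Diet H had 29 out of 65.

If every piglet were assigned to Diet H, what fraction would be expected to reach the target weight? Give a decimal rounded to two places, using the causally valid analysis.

The distribution of week-4 weight band is itself part of what the diet does — it is an intermediate outcome. Holding it fixed would remove that part of the effect; the total effect is the pooled difference.
So P(outcome | do(Diet H)) is just the pooled rate for Diet H: 72/120 = 0.600.

0.60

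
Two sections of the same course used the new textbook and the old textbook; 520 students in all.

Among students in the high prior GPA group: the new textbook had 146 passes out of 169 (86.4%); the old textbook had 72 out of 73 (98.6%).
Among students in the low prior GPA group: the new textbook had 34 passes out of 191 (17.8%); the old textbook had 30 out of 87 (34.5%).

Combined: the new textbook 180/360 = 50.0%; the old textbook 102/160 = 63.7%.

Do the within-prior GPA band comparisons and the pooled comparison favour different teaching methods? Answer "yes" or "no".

Within each prior GPA band level (high prior GPA 86.4% vs 98.6%; low prior GPA 17.8% vs 34.5%), the old textbook has the higher rate every time. Pooled: 50.0% vs 63.7% — the old textbook has the higher rate overall. They agree.

no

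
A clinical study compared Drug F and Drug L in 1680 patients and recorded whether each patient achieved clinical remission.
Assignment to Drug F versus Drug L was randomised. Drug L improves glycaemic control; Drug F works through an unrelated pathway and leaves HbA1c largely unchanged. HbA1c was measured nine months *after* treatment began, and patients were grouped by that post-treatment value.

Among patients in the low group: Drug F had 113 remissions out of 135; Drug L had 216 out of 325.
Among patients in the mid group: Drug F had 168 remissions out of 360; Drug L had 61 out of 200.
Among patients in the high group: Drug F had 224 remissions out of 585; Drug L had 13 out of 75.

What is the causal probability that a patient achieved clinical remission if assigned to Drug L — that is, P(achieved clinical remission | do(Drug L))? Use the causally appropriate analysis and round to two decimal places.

Drug F is higher inside every HbA1c stratum but Drug L is higher in aggregate. Whether to stratify depends on how HbA1c relates to the drug.
Because the drug influences HbA1c, HbA1c is a post-treatment mediator, not a confounder. Stratifying on it would bias the estimate; the causal effect is the crude pooled difference.
So P(outcome | do(Drug L)) is just the pooled rate for Drug L: 290/600 = 0.483.

0.48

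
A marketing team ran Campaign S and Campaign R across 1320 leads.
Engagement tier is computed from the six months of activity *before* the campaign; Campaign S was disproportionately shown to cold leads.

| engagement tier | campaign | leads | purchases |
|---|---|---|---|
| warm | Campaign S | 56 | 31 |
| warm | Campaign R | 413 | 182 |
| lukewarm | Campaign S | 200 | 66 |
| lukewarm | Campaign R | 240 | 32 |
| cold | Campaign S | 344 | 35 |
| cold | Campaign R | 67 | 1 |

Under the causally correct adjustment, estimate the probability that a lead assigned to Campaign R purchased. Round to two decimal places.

The stratified and pooled comparisons disagree (Campaign S wins within each engagement tier; Campaign R wins overall), so the answer turns on the causal role of engagement tier.
Engagement tier is set before the campaign has any effect — it is not caused by the campaign — and it independently drives the outcome. That makes it a confounder, so the causal comparison is within engagement tier levels.
Standardising Campaign R to the population engagement tier mix: 0.355·182/413 + 0.333·32/240 + 0.311·1/67 = 0.206.

0.21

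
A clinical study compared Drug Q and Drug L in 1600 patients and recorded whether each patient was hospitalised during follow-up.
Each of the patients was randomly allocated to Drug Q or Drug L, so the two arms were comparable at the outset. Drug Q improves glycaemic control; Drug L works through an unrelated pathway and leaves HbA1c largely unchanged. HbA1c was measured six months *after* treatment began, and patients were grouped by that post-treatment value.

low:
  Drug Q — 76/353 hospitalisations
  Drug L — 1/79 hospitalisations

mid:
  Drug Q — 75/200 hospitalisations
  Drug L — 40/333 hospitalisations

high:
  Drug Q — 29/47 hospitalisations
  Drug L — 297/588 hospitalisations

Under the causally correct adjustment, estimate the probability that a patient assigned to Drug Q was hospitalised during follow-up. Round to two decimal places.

HbA1c is downstream of the drug. One should not condition on a consequence of treatment, so the overall rates are the right comparison.
So P(outcome | do(Drug Q)) is just the pooled rate for Drug Q: 180/600 = 0.300.

0.30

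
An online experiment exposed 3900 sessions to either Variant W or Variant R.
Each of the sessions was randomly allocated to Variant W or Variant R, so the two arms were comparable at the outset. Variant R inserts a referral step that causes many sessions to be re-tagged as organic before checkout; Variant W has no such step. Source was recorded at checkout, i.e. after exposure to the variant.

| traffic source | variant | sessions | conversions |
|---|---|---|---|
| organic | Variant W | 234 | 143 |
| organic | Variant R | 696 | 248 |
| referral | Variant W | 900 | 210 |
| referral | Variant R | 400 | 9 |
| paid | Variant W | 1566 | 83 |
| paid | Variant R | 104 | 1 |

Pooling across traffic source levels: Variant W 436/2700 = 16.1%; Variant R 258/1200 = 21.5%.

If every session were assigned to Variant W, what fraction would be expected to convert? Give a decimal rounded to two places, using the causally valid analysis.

0.16

The traffic source-specific comparison favours Variant W throughout, but the pooled figures favour Variant R. The question is whether to condition on traffic source.
Traffic source is recorded after the variant and is itself shifted by it — it sits on the causal path from variant to outcome. Conditioning on a mediator would strip out part of the effect we want; the pooled comparison gives the total causal effect.
So P(outcome | do(Variant W)) is just the pooled rate for Variant W: 436/2700 = 0.161.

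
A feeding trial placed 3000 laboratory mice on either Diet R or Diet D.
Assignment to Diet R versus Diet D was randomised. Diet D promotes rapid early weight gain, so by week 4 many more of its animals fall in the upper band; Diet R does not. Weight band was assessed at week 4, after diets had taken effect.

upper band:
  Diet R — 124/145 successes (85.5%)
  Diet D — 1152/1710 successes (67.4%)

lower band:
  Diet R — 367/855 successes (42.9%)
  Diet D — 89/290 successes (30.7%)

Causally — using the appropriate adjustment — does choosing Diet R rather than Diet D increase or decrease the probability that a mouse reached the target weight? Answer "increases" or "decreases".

decreases

The stratified and pooled comparisons disagree (Diet R wins within each week-4 weight band; Diet D wins overall), so the answer turns on the causal role of week-4 weight band.
The distribution of week-4 weight band is itself part of what the diet does — it is an intermediate outcome. Holding it fixed would remove that part of the effect; the total effect is the pooled difference.
Pooled: Diet R 49.1% vs Diet D 62.1%; Diet D is higher overall.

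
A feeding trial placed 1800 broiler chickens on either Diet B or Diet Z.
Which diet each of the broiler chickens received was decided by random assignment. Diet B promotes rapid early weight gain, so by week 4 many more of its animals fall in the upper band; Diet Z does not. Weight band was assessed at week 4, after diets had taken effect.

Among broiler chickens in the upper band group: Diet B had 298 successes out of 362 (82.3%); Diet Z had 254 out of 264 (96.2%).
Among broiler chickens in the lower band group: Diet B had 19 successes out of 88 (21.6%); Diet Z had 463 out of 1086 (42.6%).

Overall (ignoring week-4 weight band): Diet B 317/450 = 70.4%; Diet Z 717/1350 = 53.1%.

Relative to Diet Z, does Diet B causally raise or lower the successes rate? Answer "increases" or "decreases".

Week-4 weight band lies on the pathway diet → week-4 weight band → outcome, so adjusting for it blocks the indirect effect. For the total causal effect of diet, use the unadjusted pooled rates.
Pooled: Diet B 70.4% vs Diet Z 53.1%; Diet B is higher overall.

increases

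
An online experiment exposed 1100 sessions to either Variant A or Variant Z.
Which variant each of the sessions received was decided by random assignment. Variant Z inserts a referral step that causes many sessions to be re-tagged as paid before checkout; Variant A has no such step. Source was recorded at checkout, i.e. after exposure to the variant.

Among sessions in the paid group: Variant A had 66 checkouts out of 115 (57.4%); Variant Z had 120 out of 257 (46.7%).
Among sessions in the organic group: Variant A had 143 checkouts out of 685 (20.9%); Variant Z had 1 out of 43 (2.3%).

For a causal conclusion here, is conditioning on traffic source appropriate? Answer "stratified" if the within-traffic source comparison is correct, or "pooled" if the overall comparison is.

pooled

Within every traffic source level Variant A has the higher rate, yet pooled Variant Z does — Simpson's reversal.
Traffic source here is a post-treatment variable shaped by the variant; conditioning on it would introduce bias rather than remove it. The overall comparison is the causal one.
Pooled: Variant A 26.1% vs Variant Z 40.3%; Variant Z is higher overall.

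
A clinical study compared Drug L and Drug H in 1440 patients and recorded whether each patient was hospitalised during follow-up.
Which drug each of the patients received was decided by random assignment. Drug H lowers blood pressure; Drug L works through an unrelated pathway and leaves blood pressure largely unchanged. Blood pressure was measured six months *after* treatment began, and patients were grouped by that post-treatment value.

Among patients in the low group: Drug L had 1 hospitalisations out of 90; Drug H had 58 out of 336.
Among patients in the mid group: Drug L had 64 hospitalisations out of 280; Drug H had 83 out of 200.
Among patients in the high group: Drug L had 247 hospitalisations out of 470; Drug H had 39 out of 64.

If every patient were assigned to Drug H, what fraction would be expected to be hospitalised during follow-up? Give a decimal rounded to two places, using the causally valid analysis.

0.30

The stratified and pooled comparisons disagree (Drug L wins within each blood pressure; Drug H wins overall), so the answer turns on the causal role of blood pressure.
The distribution of blood pressure is itself part of what the drug does — it is an intermediate outcome. Holding it fixed would remove that part of the effect; the total effect is the pooled difference.
So P(outcome | do(Drug H)) is just the pooled rate for Drug H: 180/600 = 0.300.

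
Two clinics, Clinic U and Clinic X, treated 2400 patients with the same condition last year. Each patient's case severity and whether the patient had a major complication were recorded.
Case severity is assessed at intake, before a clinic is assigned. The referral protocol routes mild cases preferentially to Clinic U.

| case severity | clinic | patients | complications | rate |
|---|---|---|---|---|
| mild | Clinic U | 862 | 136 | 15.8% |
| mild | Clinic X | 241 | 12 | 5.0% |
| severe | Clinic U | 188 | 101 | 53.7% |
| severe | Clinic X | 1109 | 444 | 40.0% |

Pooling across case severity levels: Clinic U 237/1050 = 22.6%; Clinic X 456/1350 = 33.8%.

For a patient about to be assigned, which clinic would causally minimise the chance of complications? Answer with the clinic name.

Clinic X

Here case severity is a common cause — it drives both which clinic a case falls under and the outcome. The crude comparison mixes populations; the stratum-specific rates are the causally relevant ones.
Within each level — mild: 15.8% vs 5.0%; severe: 53.7% vs 40.0% — Clinic X is lower every time.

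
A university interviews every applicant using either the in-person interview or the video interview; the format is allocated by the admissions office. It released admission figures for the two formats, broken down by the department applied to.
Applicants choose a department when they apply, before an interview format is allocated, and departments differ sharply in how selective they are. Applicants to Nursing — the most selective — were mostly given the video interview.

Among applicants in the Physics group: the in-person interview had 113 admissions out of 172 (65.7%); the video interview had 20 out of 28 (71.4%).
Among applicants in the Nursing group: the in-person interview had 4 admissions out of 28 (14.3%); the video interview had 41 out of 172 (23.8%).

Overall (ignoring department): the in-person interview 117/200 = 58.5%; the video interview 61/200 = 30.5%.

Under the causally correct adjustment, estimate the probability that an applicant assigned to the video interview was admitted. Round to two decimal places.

0.48

The department-specific comparison favours the video interview throughout, but the pooled figures favour the in-person interview. The question is whether to condition on department.
Here department is a common cause — it drives both which interview format a case falls under and the outcome. The crude comparison mixes populations; the stratum-specific rates are the causally relevant ones.
Standardising the video interview to the population department mix: 0.500·20/28 + 0.500·41/172 = 0.476.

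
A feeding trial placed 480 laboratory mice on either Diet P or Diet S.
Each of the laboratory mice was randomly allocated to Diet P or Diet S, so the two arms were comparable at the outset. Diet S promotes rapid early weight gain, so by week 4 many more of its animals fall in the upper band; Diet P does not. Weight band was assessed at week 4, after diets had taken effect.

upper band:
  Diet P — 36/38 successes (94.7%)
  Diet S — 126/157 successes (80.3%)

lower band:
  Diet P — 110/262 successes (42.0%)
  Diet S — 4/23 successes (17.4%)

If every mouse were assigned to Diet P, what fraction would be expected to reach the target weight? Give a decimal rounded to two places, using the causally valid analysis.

0.49

Diet P is higher inside every week-4 weight band stratum but Diet S is higher in aggregate. Whether to stratify depends on how week-4 weight band relates to the diet.
Stratifying would compare diets among laboratory mice the diets themselves sorted into week-4 weight band groups — a form of selection on an intermediate. The unconditioned pooled rates give the total causal effect.
So P(outcome | do(Diet P)) is just the pooled rate for Diet P: 146/300 = 0.487.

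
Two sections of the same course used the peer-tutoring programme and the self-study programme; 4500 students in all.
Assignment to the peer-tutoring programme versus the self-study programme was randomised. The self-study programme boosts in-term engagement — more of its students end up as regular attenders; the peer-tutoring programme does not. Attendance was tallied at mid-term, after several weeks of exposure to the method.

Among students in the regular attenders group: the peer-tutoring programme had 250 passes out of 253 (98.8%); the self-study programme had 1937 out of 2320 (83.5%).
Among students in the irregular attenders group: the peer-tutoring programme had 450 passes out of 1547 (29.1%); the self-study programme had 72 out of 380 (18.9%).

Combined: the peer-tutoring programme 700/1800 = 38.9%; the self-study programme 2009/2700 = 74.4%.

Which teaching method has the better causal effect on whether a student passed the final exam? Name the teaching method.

the self-study programme

The mid-term attendance-specific comparison favours the peer-tutoring programme throughout, but the pooled figures favour the self-study programme. The question is whether to condition on mid-term attendance.
Because the teaching method influences mid-term attendance, mid-term attendance is a post-treatment mediator, not a confounder. Stratifying on it would bias the estimate; the causal effect is the crude pooled difference.
Pooled: the peer-tutoring programme 38.9% vs the self-study programme 74.4%; the self-study programme is higher overall.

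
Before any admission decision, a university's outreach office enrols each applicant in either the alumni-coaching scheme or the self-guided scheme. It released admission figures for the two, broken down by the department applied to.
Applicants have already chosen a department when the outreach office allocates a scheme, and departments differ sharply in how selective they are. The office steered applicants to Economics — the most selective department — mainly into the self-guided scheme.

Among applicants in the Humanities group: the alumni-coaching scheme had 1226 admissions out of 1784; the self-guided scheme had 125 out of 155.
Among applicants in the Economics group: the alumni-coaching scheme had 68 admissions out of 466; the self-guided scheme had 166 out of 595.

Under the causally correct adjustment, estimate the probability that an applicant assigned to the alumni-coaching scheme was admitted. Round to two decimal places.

Nothing the outreach scheme does changes department; the imbalance is an allocation artefact. With department also predicting the outcome, the pooled figure is confounded, and the within-stratum comparison is the causal one.
Standardising the alumni-coaching scheme to the population department mix: 0.646·1226/1784 + 0.354·68/466 = 0.496.

0.50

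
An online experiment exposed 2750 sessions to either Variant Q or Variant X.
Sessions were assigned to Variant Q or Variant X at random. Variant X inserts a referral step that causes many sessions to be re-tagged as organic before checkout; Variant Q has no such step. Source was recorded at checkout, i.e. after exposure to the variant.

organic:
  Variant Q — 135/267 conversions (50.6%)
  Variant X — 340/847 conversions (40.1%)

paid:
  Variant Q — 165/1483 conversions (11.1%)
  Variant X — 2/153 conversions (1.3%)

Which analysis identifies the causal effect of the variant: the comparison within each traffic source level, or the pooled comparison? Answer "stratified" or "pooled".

pooled

Traffic source here is a post-treatment variable shaped by the variant; conditioning on it would introduce bias rather than remove it. The overall comparison is the causal one.
Pooled: Variant Q 17.1% vs Variant X 34.2%; Variant X is higher overall.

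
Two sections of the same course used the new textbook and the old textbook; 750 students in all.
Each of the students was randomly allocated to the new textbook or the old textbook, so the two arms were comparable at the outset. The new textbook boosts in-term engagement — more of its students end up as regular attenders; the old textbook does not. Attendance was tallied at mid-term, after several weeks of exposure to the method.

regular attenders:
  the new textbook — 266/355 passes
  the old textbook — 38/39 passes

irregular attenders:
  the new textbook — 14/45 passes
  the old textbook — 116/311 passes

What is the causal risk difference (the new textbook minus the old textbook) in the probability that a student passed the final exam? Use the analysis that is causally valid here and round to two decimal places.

Because the teaching method influences mid-term attendance, mid-term attendance is a post-treatment mediator, not a confounder. Stratifying on it would bias the estimate; the causal effect is the crude pooled difference.
The causal difference is the pooled difference: 0.700 − 0.440 = +0.260.

+0.26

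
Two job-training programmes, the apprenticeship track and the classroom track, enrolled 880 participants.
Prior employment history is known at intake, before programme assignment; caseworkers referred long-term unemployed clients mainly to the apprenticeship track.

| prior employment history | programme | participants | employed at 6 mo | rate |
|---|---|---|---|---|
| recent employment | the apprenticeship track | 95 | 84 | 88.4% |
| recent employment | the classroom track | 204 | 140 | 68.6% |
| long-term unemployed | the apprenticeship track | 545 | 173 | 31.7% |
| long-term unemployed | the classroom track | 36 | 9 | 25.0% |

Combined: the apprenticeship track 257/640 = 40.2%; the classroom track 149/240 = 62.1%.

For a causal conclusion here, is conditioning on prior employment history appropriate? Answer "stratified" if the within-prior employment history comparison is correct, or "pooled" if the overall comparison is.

Prior employment history is set before the programme has any effect — it is not caused by the programme — and it independently drives the outcome. That makes it a confounder, so the causal comparison is within prior employment history levels.
Within each level — recent employment: 88.4% vs 68.6%; long-term unemployed: 31.7% vs 25.0% — the apprenticeship track is higher every time.

stratified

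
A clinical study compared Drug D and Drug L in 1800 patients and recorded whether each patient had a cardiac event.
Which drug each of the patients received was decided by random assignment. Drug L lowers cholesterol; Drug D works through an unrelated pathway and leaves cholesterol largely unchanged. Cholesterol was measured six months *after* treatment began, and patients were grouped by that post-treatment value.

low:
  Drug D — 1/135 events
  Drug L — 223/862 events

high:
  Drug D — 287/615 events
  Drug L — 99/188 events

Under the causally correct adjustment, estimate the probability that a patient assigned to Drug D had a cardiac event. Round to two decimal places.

Stratifying would compare drugs among patients the drugs themselves sorted into cholesterol groups — a form of selection on an intermediate. The unconditioned pooled rates give the total causal effect.
So P(outcome | do(Drug D)) is just the pooled rate for Drug D: 288/750 = 0.384.

0.38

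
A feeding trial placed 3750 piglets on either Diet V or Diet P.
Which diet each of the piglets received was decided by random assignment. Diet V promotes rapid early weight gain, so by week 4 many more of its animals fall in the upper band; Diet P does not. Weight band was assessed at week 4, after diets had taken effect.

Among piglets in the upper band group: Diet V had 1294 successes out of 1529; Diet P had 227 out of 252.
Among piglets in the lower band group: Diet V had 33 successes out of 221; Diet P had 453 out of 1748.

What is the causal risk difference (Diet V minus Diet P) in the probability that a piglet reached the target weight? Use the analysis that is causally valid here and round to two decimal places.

+0.42

Diet P is higher inside every week-4 weight band stratum but Diet V is higher in aggregate. Whether to stratify depends on how week-4 weight band relates to the diet.
Week-4 weight band lies on the pathway diet → week-4 weight band → outcome, so adjusting for it blocks the indirect effect. For the total causal effect of diet, use the unadjusted pooled rates.
The causal difference is the pooled difference: 0.758 − 0.340 = +0.418.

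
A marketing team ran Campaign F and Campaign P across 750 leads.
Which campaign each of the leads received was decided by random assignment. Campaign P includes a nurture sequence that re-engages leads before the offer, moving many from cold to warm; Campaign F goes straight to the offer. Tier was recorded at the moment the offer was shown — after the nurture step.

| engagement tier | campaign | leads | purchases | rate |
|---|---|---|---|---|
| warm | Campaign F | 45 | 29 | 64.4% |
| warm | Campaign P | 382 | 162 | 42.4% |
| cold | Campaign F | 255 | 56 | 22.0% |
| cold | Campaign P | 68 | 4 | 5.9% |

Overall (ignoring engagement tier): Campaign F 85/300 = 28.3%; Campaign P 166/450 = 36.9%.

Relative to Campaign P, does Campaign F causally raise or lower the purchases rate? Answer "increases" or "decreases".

decreases

Within every engagement tier level Campaign F has the higher rate, yet pooled Campaign P does — Simpson's reversal.
Because the campaign influences engagement tier, engagement tier is a post-treatment mediator, not a confounder. Stratifying on it would bias the estimate; the causal effect is the crude pooled difference.
Pooled: Campaign F 28.3% vs Campaign P 36.9%; Campaign P is higher overall.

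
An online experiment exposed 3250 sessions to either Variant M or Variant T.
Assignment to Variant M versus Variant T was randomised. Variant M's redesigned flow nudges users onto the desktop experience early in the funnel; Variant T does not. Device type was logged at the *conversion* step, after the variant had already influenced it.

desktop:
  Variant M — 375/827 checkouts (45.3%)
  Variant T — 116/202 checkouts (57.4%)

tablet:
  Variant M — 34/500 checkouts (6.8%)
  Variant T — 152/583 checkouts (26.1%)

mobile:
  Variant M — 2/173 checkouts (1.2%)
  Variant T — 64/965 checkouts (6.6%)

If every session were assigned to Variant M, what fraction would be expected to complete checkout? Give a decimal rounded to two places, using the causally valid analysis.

Device type lies on the pathway variant → device type → outcome, so adjusting for it blocks the indirect effect. For the total causal effect of variant, use the unadjusted pooled rates.
So P(outcome | do(Variant M)) is just the pooled rate for Variant M: 411/1500 = 0.274.

0.27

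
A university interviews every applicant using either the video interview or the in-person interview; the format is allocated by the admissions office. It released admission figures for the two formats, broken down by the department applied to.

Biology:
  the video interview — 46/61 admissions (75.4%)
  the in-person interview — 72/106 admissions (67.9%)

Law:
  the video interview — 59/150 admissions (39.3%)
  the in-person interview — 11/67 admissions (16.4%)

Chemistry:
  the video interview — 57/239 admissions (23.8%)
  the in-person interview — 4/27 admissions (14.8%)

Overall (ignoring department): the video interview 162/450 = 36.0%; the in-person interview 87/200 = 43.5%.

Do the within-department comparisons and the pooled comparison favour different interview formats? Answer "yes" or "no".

Within each department level (Biology 75.4% vs 67.9%; Law 39.3% vs 16.4%; Chemistry 23.8% vs 14.8%), the video interview has the higher rate every time. Pooled: 36.0% vs 43.5% — the in-person interview has the higher rate overall. The two comparisons disagree.

yes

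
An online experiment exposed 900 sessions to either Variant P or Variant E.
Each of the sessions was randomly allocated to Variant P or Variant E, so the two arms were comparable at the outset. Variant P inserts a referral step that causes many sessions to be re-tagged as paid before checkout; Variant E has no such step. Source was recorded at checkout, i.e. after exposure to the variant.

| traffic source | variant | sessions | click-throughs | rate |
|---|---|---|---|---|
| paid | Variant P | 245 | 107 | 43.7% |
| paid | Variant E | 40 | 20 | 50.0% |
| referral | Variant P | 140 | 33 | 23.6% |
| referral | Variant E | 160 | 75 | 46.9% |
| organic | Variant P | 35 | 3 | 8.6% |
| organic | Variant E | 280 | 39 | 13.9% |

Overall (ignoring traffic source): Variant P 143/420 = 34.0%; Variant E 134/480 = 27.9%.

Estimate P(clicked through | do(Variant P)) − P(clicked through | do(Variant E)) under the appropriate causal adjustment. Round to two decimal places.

+0.06

The traffic source-specific comparison favours Variant E throughout, but the pooled figures favour Variant P. The question is whether to condition on traffic source.
Traffic source lies on the pathway variant → traffic source → outcome, so adjusting for it blocks the indirect effect. For the total causal effect of variant, use the unadjusted pooled rates.
The causal difference is the pooled difference: 0.340 − 0.279 = +0.061.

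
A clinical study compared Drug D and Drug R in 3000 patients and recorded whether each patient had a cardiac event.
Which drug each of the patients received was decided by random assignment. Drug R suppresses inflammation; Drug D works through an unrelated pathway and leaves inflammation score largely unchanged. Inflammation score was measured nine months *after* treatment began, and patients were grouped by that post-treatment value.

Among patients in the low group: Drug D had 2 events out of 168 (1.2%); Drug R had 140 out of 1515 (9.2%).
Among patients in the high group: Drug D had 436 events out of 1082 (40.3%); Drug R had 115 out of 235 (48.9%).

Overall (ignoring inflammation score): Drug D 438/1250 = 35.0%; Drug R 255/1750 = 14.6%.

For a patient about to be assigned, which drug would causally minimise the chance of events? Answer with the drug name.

The inflammation score-specific comparison favours Drug D throughout, but the pooled figures favour Drug R. The question is whether to condition on inflammation score.
Stratifying would compare drugs among patients the drugs themselves sorted into inflammation score groups — a form of selection on an intermediate. The unconditioned pooled rates give the total causal effect.
Pooled: Drug D 35.0% vs Drug R 14.6%; Drug R is lower overall.

Drug R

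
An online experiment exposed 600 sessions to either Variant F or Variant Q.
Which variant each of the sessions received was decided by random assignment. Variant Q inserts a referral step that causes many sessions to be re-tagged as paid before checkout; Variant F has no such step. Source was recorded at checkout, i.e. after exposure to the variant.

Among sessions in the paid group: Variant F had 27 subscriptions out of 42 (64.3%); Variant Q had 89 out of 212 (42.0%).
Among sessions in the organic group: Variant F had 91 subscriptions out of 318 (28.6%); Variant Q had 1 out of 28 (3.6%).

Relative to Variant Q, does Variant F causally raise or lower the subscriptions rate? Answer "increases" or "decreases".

decreases

The traffic source-specific comparison favours Variant F throughout, but the pooled figures favour Variant Q. The question is whether to condition on traffic source.
Traffic source is recorded after the variant and is itself shifted by it — it sits on the causal path from variant to outcome. Conditioning on a mediator would strip out part of the effect we want; the pooled comparison gives the total causal effect.
Pooled: Variant F 32.8% vs Variant Q 37.5%; Variant Q is higher overall.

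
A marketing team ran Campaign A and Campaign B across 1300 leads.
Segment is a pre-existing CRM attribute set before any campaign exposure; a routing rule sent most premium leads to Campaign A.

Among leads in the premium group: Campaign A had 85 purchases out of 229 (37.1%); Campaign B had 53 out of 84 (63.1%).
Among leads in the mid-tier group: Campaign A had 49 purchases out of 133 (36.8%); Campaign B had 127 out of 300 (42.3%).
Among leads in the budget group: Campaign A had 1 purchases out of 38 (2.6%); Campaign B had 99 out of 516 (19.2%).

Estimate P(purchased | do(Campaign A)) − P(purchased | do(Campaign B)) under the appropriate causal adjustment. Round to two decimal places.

The customer segment-specific comparison favours Campaign B throughout, but the pooled figures favour Campaign A. The question is whether to condition on customer segment.
Customer segment satisfies the back-door criterion: it is not a descendant of the campaign, and it blocks the spurious path from campaign to outcome. Adjusting for it (i.e., using the within-customer segment rates) gives the causal effect.
Adjusting over the population distribution of customer segment: 0.241·(0.371−0.631) + 0.333·(0.368−0.423) + 0.426·(0.026−0.192) = -0.151.

-0.15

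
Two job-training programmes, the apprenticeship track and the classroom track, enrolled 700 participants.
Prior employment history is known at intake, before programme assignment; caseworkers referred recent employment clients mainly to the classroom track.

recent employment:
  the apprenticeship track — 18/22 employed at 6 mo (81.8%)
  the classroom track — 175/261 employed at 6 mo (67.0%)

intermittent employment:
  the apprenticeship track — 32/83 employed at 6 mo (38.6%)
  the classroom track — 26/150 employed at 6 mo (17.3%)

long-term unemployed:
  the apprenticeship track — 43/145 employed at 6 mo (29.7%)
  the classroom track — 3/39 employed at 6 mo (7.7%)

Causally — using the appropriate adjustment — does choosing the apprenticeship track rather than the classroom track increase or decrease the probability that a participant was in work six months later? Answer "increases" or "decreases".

the apprenticeship track is higher inside every prior employment history stratum but the classroom track is higher in aggregate. Whether to stratify depends on how prior employment history relates to the programme.
Since prior employment history is a pre-existing factor (not a product of the programme) and it affects the outcome on its own, it is a confounder. The stratified rates, not the pooled rate, identify the causal effect.
Within each level — recent employment: 81.8% vs 67.0%; intermittent employment: 38.6% vs 17.3%; long-term unemployed: 29.7% vs 7.7% — the apprenticeship track is higher every time.

increases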